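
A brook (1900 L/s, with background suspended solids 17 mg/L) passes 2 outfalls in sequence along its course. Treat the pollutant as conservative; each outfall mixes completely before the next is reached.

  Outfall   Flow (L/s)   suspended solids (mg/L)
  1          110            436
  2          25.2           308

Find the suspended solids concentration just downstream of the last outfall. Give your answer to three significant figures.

43.2 mg/L

Outfall 1: combined Q = 2010 L/s; C = (1900·17.00 + 110.0·436.0)/2010 = 39.93 mg/L.
Outfall 2: combined Q = 2035 L/s; C = (2010·39.93 + 25.20·308.0)/2035 = 43.25 mg/L.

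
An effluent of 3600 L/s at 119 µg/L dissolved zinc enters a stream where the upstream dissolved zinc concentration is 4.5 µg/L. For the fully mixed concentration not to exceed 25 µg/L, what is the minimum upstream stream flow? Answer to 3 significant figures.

16500 L/s

Set C_mix = 25: (Q·4.500 + 3600·119.0) / (Q + 3600) = 25
→ Q = 3600·(119.0 − 25)/(25 − 4.500) = 16510 L/s.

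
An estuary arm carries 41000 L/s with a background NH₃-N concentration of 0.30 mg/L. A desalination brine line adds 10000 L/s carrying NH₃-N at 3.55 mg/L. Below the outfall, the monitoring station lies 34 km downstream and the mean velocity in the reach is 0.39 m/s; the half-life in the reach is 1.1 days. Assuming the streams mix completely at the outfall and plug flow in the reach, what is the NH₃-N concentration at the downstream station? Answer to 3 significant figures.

Mixed concentration C = ΣQC/ΣQ = (41000·0.3000 + 10000·3.550) / 51000 = 47800/51000 = 0.9373 mg/L.
Travel time t = 34·1000 / 0.39 = 87180 s = 24.22 h.
Half-life 1.1 d → k = ln 2 / 1.1 = 0.6301 d⁻¹.
Applying C = C₀e^(−kt): 0.9373 × 0.5295 = 0.4963 mg/L.

0.496 mg/L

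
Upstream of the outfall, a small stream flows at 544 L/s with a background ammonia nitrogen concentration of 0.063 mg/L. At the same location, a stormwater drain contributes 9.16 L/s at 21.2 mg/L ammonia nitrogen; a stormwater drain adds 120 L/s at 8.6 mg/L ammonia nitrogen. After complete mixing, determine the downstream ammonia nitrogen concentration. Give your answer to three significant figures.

Mixed concentration C = ΣQC/ΣQ = (544.0·0.06300 + 9.160·21.20 + 120.0·8.600) / 673.2 = 1260/673.2 = 1.872 mg/L.

1.87 mg/L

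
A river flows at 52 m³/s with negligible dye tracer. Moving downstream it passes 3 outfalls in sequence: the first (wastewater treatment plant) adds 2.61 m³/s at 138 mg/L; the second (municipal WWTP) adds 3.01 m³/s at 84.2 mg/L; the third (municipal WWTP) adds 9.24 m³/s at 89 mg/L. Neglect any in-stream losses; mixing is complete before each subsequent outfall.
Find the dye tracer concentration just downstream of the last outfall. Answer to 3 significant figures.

21.5 mg/L

After outfall 1: Q = 52.00 + 2.610 = 54.61 m³/s; C = (52.00·0 + 2.610·138.0)/54.61 = 6.595 mg/L.
After outfall 2: Q = 54.61 + 3.010 = 57.62 m³/s; C = (54.61·6.595 + 3.010·84.20)/57.62 = 10.65 mg/L.
After outfall 3: Q = 57.62 + 9.240 = 66.86 m³/s; C = (57.62·10.65 + 9.240·89.00)/66.86 = 21.48 mg/L.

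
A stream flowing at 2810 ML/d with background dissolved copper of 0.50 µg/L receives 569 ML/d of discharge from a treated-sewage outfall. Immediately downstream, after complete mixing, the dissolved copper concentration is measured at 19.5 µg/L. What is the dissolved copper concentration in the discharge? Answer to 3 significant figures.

113 µg/L

Mass balance: 2810·0.5000 + 569.0·Cₑ = 3379·19.50
→ Cₑ = (3379·19.50 − 2810·0.5000) / 569.0 = 113.3 µg/L.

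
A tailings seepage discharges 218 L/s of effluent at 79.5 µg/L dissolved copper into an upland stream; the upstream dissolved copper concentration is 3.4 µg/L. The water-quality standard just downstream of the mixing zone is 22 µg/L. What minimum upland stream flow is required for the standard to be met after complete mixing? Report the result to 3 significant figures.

Set C_mix = 22: (Q·3.400 + 218.0·79.50) / (Q + 218.0) = 22
→ Q = 218.0·(79.50 − 22)/(22 − 3.400) = 673.9 L/s.

674 L/s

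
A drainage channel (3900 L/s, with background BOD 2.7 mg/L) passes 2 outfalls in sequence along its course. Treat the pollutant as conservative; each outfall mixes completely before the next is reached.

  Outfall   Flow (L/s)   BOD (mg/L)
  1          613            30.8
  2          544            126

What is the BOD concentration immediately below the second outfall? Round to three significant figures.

Below outfall 1: Q → 4513 L/s, C = (3900·2.700 + 613.0·30.80)/4513 = 6.517 mg/L.
Below outfall 2: Q → 5057 L/s, C = (4513·6.517 + 544.0·126.0)/5057 = 19.37 mg/L.

19.4 mg/L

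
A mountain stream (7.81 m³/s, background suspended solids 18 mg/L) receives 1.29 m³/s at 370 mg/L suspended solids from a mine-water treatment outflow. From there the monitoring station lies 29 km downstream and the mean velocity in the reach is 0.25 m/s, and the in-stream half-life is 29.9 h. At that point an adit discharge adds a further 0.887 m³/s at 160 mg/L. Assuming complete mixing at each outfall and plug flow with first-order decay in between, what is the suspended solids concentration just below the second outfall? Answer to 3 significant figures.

Flow-weighted average: C = (7.810·18.00 + 1.290·370.0) / 9.100 = 617.9/9.100 = 67.90 mg/L; combined flow 9.100 m³/s.
Travel time t = 29·1000 / 0.25 = 116000 s = 32.22 h.
Half-life 29.9 h → k = ln 2 / 29.9 = 0.02318 h⁻¹ = 0.5564 d⁻¹.
After decay, C = 67.90 × e^(−kt) = 67.90 × 0.4738 = 32.17 mg/L.
Second outfall: C = (9.100·32.17 + 0.8870·160.0)/9.987 = 43.52 mg/L.

43.5 mg/L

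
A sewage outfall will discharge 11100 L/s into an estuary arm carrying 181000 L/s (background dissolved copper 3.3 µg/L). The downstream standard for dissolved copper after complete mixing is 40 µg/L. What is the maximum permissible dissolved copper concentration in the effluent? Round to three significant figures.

638 µg/L

At the limit, (Qr·Cr + Qe·Cₑ)/(Qr + Qe) = 40:
Cₑ = (192100·40 − 181000·3.300) / 11100 = 638.4 µg/L.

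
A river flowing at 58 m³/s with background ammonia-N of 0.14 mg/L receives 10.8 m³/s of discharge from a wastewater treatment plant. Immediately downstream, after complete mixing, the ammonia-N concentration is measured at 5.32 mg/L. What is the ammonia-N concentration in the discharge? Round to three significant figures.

33.1 mg/L

Mass balance: 58.00·0.1400 + 10.80·Cₑ = 68.80·5.320
→ Cₑ = (68.80·5.320 − 58.00·0.1400) / 10.80 = 33.14 mg/L.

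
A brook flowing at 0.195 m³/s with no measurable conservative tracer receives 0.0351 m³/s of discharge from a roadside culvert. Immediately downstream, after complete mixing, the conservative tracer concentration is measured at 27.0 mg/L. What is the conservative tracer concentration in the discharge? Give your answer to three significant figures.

177 mg/L

Mass balance: 0.1950·0 + 0.03510·Cₑ = 0.2301·27.00
→ Cₑ = (0.2301·27.00 − 0.1950·0) / 0.03510 = 177.0 mg/L.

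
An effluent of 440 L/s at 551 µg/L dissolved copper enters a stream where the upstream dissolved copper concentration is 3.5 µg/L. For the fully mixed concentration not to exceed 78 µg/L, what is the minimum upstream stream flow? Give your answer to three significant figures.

2790 L/s

Set C_mix = 78: (Q·3.500 + 440.0·551.0) / (Q + 440.0) = 78
→ Q = 440.0·(551.0 − 78)/(78 − 3.500) = 2794 L/s.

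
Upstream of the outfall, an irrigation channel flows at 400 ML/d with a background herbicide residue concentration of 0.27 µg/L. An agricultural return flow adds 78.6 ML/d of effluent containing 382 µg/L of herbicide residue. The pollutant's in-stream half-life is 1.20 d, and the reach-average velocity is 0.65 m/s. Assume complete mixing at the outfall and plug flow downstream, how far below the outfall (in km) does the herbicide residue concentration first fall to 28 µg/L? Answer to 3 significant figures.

After mixing, C = (400.0·0.2700 + 78.60·382.0) / 478.6 = 30130/478.6 = 62.96 µg/L.
Half-life 1.20 d → k = ln 2 / 1.20 = 0.5776 d⁻¹.
Set 62.96·exp(−k·t) = 28 → t = ln(62.96/28)/k = 121200 s = 33.67 h.
Distance = v·t = 0.65·121200 = 78780 m = 78.78 km.

78.8 km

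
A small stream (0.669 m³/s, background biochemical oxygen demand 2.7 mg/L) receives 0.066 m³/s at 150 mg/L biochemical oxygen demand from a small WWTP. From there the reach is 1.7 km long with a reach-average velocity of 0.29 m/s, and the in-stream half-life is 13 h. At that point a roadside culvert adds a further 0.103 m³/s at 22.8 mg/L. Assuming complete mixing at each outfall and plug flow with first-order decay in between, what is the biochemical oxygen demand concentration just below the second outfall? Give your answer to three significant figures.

Conservation of mass: C = (0.6690·2.700 + 0.06600·150.0) / 0.7350 = 11.71/0.7350 = 15.93 mg/L; combined flow 0.7350 m³/s.
Travel time t = 1.7·1000 / 0.29 = 5862 s = 1.628 h.
Half-life 13 h → k = ln 2 / 13 = 0.05332 h⁻¹ = 1.280 d⁻¹.
Applying C = C₀e^(−kt): 15.93 × 0.9168 = 14.60 mg/L.
At the second outfall, C = (0.7350·14.60 + 0.1030·22.80) / (0.7350 + 0.1030) = 15.61 mg/L.

15.6 mg/L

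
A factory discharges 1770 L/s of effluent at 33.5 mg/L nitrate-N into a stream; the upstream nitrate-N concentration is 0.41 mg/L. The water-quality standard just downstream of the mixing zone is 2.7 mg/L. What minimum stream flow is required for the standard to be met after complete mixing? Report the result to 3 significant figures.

23800 L/s

Set C_mix = 2.7: (Q·0.4100 + 1770·33.50) / (Q + 1770) = 2.7
→ Q = 1770·(33.50 − 2.7)/(2.7 − 0.4100) = 23810 L/s.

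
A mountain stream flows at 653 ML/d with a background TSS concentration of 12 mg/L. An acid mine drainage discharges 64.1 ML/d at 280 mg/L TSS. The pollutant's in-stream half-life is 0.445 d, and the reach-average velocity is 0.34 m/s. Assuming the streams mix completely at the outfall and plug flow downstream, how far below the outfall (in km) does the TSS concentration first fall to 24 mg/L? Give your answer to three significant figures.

After mixing, C = (653.0·12.00 + 64.10·280.0) / 717.1 = 25780/717.1 = 35.96 mg/L.
Half-life 0.445 d → k = ln 2 / 0.445 = 1.558 d⁻¹.
Set 35.96·exp(−k·t) = 24 → t = ln(35.96/24)/k = 22420 s = 6.229 h.
Distance = v·t = 0.34·22420 = 7624 m = 7.624 km.

7.62 km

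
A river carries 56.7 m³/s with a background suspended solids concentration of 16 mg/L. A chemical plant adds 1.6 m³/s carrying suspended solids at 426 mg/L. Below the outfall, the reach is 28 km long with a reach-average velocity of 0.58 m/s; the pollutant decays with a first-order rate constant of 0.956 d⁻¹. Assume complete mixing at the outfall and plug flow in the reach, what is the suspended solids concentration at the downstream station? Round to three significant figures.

16.0 mg/L

Conservation of mass: C = (56.70·16.00 + 1.600·426.0) / 58.30 = 1589/58.30 = 27.25 mg/L.
Travel time t = 28·1000 / 0.58 = 48280 s = 13.41 h.
First-order decay: C = 27.25·exp(−k·t) = 27.25·0.5862 = 15.97 mg/L.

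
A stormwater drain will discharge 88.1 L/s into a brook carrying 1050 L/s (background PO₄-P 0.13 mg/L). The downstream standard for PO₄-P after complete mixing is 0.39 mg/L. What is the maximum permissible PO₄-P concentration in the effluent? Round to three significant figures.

At the limit, (Qr·Cr + Qe·Cₑ)/(Qr + Qe) = 0.39:
Cₑ = (1138·0.39 − 1050·0.1300) / 88.10 = 3.489 mg/L.

3.49 mg/L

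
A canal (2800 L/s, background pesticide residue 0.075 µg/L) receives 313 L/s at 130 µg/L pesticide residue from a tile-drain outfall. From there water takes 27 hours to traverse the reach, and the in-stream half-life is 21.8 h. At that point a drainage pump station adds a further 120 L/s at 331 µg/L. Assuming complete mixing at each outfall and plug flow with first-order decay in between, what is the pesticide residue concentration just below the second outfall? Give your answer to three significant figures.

17.6 µg/L

Mixed concentration C = ΣQC/ΣQ = (2800·0.07500 + 313.0·130.0) / 3113 = 40900/3113 = 13.14 µg/L; combined flow 3113 L/s.
Half-life 21.8 h → k = ln 2 / 21.8 = 0.03180 h⁻¹ = 0.7631 d⁻¹.
Decay over the reach: 13.14·exp(−kt) = 13.14·0.4238 = 5.568 µg/L.
Second outfall: C = (3113·5.568 + 120.0·331.0)/3233 = 17.65 µg/L.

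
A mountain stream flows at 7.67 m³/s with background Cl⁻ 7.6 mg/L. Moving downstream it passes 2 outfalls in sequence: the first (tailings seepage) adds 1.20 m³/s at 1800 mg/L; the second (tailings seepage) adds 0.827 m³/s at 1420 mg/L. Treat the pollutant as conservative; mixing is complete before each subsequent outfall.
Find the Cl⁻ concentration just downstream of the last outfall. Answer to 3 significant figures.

After outfall 1: Q = 7.670 + 1.200 = 8.870 m³/s; C = (7.670·7.600 + 1.200·1800)/8.870 = 250.1 mg/L.
After outfall 2: Q = 8.870 + 0.8270 = 9.697 m³/s; C = (8.870·250.1 + 0.8270·1420)/9.697 = 349.9 mg/L.

350 mg/L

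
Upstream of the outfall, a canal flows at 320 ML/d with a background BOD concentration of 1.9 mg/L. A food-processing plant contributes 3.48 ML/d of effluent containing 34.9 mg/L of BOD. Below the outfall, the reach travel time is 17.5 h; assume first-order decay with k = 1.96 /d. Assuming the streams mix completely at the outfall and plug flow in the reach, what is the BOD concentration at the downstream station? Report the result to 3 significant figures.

0.540 mg/L

Mixed concentration C = ΣQC/ΣQ = (320.0·1.900 + 3.480·34.90) / 323.5 = 729.5/323.5 = 2.255 mg/L.
After decay, C = 2.255 × e^(−kt) = 2.255 × 0.2395 = 0.5401 mg/L.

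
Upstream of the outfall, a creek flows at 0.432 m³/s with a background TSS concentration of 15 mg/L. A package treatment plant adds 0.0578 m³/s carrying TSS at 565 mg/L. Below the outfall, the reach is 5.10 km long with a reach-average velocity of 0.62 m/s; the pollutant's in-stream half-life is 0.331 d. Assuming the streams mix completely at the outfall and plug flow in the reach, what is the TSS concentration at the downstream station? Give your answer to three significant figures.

65.5 mg/L

Mixed concentration C = ΣQC/ΣQ = (0.4320·15.00 + 0.05780·565.0) / 0.4898 = 39.14/0.4898 = 79.90 mg/L.
Travel time t = 5.10·1000 / 0.62 = 8226 s = 2.285 h.
Half-life 0.331 d → k = ln 2 / 0.331 = 2.094 d⁻¹.
Applying C = C₀e^(−kt): 79.90 × 0.8192 = 65.46 mg/L.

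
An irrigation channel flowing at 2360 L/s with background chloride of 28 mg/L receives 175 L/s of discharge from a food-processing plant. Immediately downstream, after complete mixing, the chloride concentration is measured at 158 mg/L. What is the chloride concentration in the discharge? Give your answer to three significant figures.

1910 mg/L

Mass balance: 2360·28.00 + 175.0·Cₑ = 2535·158.0
→ Cₑ = (2535·158.0 − 2360·28.00) / 175.0 = 1911 mg/L.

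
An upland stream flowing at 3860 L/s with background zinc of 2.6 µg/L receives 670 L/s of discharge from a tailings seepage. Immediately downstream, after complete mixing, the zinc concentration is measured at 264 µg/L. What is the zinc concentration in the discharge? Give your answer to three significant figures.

1770 µg/L

Mass balance: 3860·2.600 + 670.0·Cₑ = 4530·264.0
→ Cₑ = (4530·264.0 − 3860·2.600) / 670.0 = 1770 µg/L.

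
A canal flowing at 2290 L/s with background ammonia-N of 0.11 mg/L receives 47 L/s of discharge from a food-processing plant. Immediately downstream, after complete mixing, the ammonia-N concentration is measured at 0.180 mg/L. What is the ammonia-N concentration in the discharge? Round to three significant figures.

Mass balance: 2290·0.1100 + 47.00·Cₑ = 2337·0.1800
→ Cₑ = (2337·0.1800 − 2290·0.1100) / 47.00 = 3.591 mg/L.

3.59 mg/L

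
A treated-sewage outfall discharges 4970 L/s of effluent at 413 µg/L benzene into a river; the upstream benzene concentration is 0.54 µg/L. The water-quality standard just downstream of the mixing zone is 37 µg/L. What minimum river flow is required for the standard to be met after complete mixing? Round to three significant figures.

51300 L/s

Set C_mix = 37: (Q·0.5400 + 4970·413.0) / (Q + 4970) = 37
→ Q = 4970·(413.0 − 37)/(37 − 0.5400) = 51250 L/s.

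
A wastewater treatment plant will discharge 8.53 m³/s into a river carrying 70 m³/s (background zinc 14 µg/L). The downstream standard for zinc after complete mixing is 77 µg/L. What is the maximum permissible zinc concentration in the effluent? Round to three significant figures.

594 µg/L

At the limit, (Qr·Cr + Qe·Cₑ)/(Qr + Qe) = 77:
Cₑ = (78.53·77 − 70.00·14.00) / 8.530 = 594.0 µg/L.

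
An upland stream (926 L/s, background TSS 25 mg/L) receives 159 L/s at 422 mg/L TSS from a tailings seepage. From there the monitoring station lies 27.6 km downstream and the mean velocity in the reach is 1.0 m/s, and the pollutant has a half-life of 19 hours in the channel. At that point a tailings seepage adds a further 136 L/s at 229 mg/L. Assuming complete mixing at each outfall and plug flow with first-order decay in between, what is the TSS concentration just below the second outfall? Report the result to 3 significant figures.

81.4 mg/L

Mixed concentration C = ΣQC/ΣQ = (926.0·25.00 + 159.0·422.0) / 1085 = 90250/1085 = 83.18 mg/L; combined flow 1085 L/s.
Travel time t = 27.6·1000 / 1.0 = 27600 s = 7.667 h.
Half-life 19 h → k = ln 2 / 19 = 0.03648 h⁻¹ = 0.8756 d⁻¹.
Decay over the reach: 83.18·exp(−kt) = 83.18·0.7560 = 62.88 mg/L.
At the second outfall, C = (1085·62.88 + 136.0·229.0) / (1085 + 136.0) = 81.39 mg/L.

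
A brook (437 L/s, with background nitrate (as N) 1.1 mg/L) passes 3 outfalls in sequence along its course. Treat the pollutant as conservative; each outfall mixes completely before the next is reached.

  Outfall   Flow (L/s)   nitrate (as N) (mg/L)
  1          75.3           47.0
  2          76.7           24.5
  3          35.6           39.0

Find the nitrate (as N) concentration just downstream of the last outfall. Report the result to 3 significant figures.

After outfall 1: Q = 437.0 + 75.30 = 512.3 L/s; C = (437.0·1.100 + 75.30·47.00)/512.3 = 7.847 mg/L.
After outfall 2: Q = 512.3 + 76.70 = 589.0 L/s; C = (512.3·7.847 + 76.70·24.50)/589.0 = 10.02 mg/L.
After outfall 3: Q = 589.0 + 35.60 = 624.6 L/s; C = (589.0·10.02 + 35.60·39.00)/624.6 = 11.67 mg/L.

11.7 mg/L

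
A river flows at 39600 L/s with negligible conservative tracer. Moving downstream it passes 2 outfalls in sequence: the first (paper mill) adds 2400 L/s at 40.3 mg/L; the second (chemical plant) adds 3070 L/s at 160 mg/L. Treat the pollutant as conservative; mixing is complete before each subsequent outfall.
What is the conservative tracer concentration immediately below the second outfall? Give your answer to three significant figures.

13.0 mg/L

Below outfall 1: Q → 42000 L/s, C = (39600·0 + 2400·40.30)/42000 = 2.303 mg/L.
Below outfall 2: Q → 45070 L/s, C = (42000·2.303 + 3070·160.0)/45070 = 13.04 mg/L.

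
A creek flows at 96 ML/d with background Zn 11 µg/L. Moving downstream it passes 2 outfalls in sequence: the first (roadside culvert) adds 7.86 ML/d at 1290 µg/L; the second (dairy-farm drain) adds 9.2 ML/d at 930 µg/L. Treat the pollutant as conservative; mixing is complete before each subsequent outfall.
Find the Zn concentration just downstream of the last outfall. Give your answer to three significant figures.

175 µg/L

Below outfall 1: Q → 103.9 ML/d, C = (96.00·11.00 + 7.860·1290)/103.9 = 107.8 µg/L.
Below outfall 2: Q → 113.1 ML/d, C = (103.9·107.8 + 9.200·930.0)/113.1 = 174.7 µg/L.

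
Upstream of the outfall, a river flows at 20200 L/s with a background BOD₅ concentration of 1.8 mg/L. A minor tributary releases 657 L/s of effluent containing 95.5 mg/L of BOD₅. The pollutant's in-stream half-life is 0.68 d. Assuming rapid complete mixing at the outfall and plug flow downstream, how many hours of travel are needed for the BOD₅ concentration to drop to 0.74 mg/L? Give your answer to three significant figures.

43.8 h

Mixed concentration C = ΣQC/ΣQ = (20200·1.800 + 657.0·95.50) / 20860 = 99100/20860 = 4.752 mg/L.
Half-life 0.68 d → k = ln 2 / 0.68 = 1.019 d⁻¹.
4.752·exp(−k·t) = 0.74 → t = ln(4.752/0.74)/k = 157600 s = 43.78 h.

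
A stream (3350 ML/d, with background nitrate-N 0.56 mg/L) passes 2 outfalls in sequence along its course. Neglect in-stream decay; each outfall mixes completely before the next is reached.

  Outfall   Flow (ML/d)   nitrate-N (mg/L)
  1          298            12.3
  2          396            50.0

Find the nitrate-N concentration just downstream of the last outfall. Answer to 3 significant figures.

Outfall 1: combined Q = 3648 ML/d; C = (3350·0.5600 + 298.0·12.30)/3648 = 1.519 mg/L.
Outfall 2: combined Q = 4044 ML/d; C = (3648·1.519 + 396.0·50.00)/4044 = 6.266 mg/L.

6.27 mg/L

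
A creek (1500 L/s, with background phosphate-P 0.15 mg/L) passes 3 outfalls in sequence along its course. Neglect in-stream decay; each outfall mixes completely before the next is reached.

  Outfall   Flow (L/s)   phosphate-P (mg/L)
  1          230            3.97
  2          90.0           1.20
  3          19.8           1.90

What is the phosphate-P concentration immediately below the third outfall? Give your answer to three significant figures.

After outfall 1: Q = 1500 + 230.0 = 1730 L/s; C = (1500·0.1500 + 230.0·3.970)/1730 = 0.6579 mg/L.
After outfall 2: Q = 1730 + 90.00 = 1820 L/s; C = (1730·0.6579 + 90.00·1.200)/1820 = 0.6847 mg/L.
After outfall 3: Q = 1820 + 19.80 = 1840 L/s; C = (1820·0.6847 + 19.80·1.900)/1840 = 0.6977 mg/L.

0.698 mg/L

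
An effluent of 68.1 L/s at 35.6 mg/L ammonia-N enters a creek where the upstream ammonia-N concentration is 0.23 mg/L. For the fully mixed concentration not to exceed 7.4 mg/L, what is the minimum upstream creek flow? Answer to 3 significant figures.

Set C_mix = 7.4: (Q·0.2300 + 68.10·35.60) / (Q + 68.10) = 7.4
→ Q = 68.10·(35.60 − 7.4)/(7.4 − 0.2300) = 267.8 L/s.

268 L/s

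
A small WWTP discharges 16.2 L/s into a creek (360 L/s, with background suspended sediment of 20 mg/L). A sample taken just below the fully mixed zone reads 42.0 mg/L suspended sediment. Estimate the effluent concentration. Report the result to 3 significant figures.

Mass balance: 360.0·20.00 + 16.20·Cₑ = 376.2·42.00
→ Cₑ = (376.2·42.00 − 360.0·20.00) / 16.20 = 530.9 mg/L.

531 mg/L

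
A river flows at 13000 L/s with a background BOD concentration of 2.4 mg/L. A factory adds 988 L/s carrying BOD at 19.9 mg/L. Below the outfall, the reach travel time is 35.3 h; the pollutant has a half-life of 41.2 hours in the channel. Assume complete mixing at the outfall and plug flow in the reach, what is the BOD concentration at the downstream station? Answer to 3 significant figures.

After mixing, C = (13000·2.400 + 988.0·19.90) / 13990 = 50860/13990 = 3.636 mg/L.
Half-life 41.2 h → k = ln 2 / 41.2 = 0.01682 h⁻¹ = 0.4038 d⁻¹.
First-order decay: C = 3.636·exp(−k·t) = 3.636·0.5522 = 2.008 mg/L.

2.01 mg/L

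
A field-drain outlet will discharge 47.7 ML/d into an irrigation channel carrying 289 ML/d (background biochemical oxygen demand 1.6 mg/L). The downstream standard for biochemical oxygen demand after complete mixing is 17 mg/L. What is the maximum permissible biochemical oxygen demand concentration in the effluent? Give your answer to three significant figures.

110 mg/L

At the limit, (Qr·Cr + Qe·Cₑ)/(Qr + Qe) = 17:
Cₑ = (336.7·17 − 289.0·1.600) / 47.70 = 110.3 mg/L.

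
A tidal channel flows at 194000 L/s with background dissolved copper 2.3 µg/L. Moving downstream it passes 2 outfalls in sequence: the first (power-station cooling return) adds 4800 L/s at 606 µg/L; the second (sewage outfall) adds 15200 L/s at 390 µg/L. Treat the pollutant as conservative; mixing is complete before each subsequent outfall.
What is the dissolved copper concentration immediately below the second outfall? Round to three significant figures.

Below outfall 1: Q → 198800 L/s, C = (194000·2.300 + 4800·606.0)/198800 = 16.88 µg/L.
Below outfall 2: Q → 214000 L/s, C = (198800·16.88 + 15200·390.0)/214000 = 43.38 µg/L.

43.4 µg/L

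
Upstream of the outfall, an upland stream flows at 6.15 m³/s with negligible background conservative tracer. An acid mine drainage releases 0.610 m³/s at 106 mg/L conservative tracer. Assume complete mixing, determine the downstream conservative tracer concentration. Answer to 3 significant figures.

9.57 mg/L

Conservation of mass: C = (6.150·0 + 0.6100·106.0) / 6.760 = 64.66/6.760 = 9.565 mg/L.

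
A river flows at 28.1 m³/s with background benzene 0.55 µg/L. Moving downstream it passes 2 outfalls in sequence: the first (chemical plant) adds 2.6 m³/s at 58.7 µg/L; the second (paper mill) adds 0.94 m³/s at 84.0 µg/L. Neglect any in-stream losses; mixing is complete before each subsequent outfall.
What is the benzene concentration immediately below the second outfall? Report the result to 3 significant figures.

7.81 µg/L

Below outfall 1: Q → 30.70 m³/s, C = (28.10·0.5500 + 2.600·58.70)/30.70 = 5.475 µg/L.
Below outfall 2: Q → 31.64 m³/s, C = (30.70·5.475 + 0.9400·84.00)/31.64 = 7.808 µg/L.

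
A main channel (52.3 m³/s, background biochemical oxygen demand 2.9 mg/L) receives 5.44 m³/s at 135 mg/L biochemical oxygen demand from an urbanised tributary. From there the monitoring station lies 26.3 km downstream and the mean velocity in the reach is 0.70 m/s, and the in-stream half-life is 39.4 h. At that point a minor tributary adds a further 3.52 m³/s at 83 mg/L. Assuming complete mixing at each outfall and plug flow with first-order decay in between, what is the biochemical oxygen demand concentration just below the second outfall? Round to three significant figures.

16.8 mg/L

Flow-weighted average: C = (52.30·2.900 + 5.440·135.0) / 57.74 = 886.1/57.74 = 15.35 mg/L; combined flow 57.74 m³/s.
Travel time t = 26.3·1000 / 0.70 = 37570 s = 10.44 h.
Half-life 39.4 h → k = ln 2 / 39.4 = 0.01759 h⁻¹ = 0.4222 d⁻¹.
After decay, C = 15.35 × e^(−kt) = 15.35 × 0.8323 = 12.77 mg/L.
At the second outfall, C = (57.74·12.77 + 3.520·83.00) / (57.74 + 3.520) = 16.81 mg/L.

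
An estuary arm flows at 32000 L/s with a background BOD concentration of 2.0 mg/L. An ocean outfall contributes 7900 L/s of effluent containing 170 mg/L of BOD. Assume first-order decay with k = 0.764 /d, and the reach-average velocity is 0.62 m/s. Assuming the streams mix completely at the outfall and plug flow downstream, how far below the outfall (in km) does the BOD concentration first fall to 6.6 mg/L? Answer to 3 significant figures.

Flow-weighted average: C = (32000·2.000 + 7900·170.0) / 39900 = 1407000/39900 = 35.26 mg/L.
Set 35.26·exp(−k·t) = 6.6 → t = ln(35.26/6.6)/k = 189500 s = 52.64 h.
Distance = v·t = 0.62·189500 = 117500 m = 117.5 km.

117 km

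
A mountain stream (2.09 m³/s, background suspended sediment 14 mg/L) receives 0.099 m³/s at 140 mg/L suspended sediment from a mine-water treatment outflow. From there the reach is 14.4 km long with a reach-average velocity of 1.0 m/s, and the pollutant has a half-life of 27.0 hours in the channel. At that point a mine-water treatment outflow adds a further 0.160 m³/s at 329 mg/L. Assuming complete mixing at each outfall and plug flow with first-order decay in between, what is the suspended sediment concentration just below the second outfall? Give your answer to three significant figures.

Mass balance: C = (2.090·14.00 + 0.09900·140.0) / 2.189 = 43.12/2.189 = 19.70 mg/L; combined flow 2.189 m³/s.
Travel time t = 14.4·1000 / 1.0 = 14400 s = 4.000 h.
Half-life 27.0 h → k = ln 2 / 27.0 = 0.02567 h⁻¹ = 0.6161 d⁻¹.
After decay, C = 19.70 × e^(−kt) = 19.70 × 0.9024 = 17.78 mg/L.
Second outfall: C = (2.189·17.78 + 0.1600·329.0)/2.349 = 38.97 mg/L.

39.0 mg/L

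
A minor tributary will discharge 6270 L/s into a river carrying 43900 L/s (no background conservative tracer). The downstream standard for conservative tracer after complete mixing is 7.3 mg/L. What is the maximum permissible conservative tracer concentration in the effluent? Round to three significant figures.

At the limit, (Qr·Cr + Qe·Cₑ)/(Qr + Qe) = 7.3:
Cₑ = (50170·7.3 − 43900·0) / 6270 = 58.41 mg/L.

58.4 mg/L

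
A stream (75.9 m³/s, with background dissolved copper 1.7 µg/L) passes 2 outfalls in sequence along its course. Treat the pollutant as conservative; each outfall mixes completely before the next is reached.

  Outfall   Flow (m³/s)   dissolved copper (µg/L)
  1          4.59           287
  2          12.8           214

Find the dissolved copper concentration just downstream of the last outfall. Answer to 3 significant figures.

44.9 µg/L

After outfall 1: Q = 75.90 + 4.590 = 80.49 m³/s; C = (75.90·1.700 + 4.590·287.0)/80.49 = 17.97 µg/L.
After outfall 2: Q = 80.49 + 12.80 = 93.29 m³/s; C = (80.49·17.97 + 12.80·214.0)/93.29 = 44.87 µg/L.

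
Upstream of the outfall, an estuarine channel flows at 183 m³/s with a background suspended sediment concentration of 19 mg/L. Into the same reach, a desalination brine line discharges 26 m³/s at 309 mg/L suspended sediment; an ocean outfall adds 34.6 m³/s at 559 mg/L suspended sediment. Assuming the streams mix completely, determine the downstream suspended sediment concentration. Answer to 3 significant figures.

Flow-weighted average: C = (183.0·19.00 + 26.00·309.0 + 34.60·559.0) / 243.6 = 30850/243.6 = 126.7 mg/L.

127 mg/L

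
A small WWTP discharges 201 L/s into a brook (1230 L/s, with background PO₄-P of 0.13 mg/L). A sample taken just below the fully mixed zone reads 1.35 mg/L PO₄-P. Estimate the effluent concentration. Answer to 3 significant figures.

Mass balance: 1230·0.1300 + 201.0·Cₑ = 1431·1.350
→ Cₑ = (1431·1.350 − 1230·0.1300) / 201.0 = 8.816 mg/L.

8.82 mg/L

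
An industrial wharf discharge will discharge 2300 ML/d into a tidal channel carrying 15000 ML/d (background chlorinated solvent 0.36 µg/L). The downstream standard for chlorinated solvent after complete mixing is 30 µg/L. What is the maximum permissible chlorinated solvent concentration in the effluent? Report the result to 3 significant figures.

223 µg/L

At the limit, (Qr·Cr + Qe·Cₑ)/(Qr + Qe) = 30:
Cₑ = (17300·30 − 15000·0.3600) / 2300 = 223.3 µg/L.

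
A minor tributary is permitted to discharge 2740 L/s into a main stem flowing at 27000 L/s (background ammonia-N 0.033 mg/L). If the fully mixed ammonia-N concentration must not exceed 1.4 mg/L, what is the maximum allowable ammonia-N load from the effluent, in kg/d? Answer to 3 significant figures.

3520 kg/d

Mass balance at the limit: 27000·0.03300 + 2740·Cₑ = 29740·1.4 → Cₑ = 14.87 mg/L.
2740 L/s = 2.740 m³/s. Load = 2.740 m³/s × 14.87 g/m³ × 86 400 s/d = 3520 kg/d.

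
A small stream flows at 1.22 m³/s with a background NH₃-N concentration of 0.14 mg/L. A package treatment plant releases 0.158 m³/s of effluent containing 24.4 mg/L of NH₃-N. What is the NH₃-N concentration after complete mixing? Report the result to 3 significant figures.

Mixed concentration C = ΣQC/ΣQ = (1.220·0.1400 + 0.1580·24.40) / 1.378 = 4.026/1.378 = 2.922 mg/L.

2.92 mg/L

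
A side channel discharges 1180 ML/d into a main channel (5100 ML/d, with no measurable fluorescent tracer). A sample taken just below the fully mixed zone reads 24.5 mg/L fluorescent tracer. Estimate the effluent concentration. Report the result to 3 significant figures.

130 mg/L

Mass balance: 5100·0 + 1180·Cₑ = 6280·24.50
→ Cₑ = (6280·24.50 − 5100·0) / 1180 = 130.4 mg/L.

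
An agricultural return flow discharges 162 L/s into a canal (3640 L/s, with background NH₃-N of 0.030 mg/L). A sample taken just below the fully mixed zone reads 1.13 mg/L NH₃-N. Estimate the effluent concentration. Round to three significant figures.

25.8 mg/L

Mass balance: 3640·0.03000 + 162.0·Cₑ = 3802·1.130
→ Cₑ = (3802·1.130 − 3640·0.03000) / 162.0 = 25.85 mg/L.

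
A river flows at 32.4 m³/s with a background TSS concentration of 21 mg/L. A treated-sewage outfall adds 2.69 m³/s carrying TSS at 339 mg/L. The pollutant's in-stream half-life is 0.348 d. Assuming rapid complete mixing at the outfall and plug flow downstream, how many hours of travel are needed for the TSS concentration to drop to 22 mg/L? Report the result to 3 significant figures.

Flow-weighted average: C = (32.40·21.00 + 2.690·339.0) / 35.09 = 1592/35.09 = 45.38 mg/L.
Half-life 0.348 d → k = ln 2 / 0.348 = 1.992 d⁻¹.
45.38·exp(−k·t) = 22 → t = ln(45.38/22)/k = 31400 s = 8.724 h.

8.72 h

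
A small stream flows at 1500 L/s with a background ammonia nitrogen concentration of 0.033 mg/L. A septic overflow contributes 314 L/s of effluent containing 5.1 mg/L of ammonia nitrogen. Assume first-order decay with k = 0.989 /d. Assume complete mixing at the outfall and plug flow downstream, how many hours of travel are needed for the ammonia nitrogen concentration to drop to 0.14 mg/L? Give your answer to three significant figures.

45.4 h

Mixed concentration C = ΣQC/ΣQ = (1500·0.03300 + 314.0·5.100) / 1814 = 1651/1814 = 0.9101 mg/L.
0.9101·exp(−k·t) = 0.14 → t = ln(0.9101/0.14)/k = 163500 s = 45.43 h.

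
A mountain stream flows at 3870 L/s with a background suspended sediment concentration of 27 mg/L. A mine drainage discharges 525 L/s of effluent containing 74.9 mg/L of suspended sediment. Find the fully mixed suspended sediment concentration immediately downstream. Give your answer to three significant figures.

32.7 mg/L

Mass balance: C = (3870·27.00 + 525.0·74.90) / 4395 = 143800/4395 = 32.72 mg/L.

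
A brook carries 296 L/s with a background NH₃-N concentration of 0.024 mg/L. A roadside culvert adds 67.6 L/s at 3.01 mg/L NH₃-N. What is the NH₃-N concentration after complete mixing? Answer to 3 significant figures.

Conservation of mass: C = (296.0·0.02400 + 67.60·3.010) / 363.6 = 210.6/363.6 = 0.5792 mg/L.

0.579 mg/L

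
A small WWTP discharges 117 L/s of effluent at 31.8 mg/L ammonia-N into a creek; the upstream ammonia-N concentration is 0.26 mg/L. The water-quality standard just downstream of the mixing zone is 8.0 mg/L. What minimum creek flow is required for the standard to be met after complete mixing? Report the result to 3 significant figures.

Set C_mix = 8.0: (Q·0.2600 + 117.0·31.80) / (Q + 117.0) = 8.0
→ Q = 117.0·(31.80 − 8.0)/(8.0 − 0.2600) = 359.8 L/s.

360 L/s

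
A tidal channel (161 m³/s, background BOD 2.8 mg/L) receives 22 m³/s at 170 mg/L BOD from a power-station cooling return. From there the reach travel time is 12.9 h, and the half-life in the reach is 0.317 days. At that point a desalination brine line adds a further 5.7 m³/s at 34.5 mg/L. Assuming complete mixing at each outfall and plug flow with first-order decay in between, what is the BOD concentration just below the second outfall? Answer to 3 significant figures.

7.90 mg/L

Mixed concentration C = ΣQC/ΣQ = (161.0·2.800 + 22.00·170.0) / 183.0 = 4191/183.0 = 22.90 mg/L; combined flow 183.0 m³/s.
Half-life 0.317 d → k = ln 2 / 0.317 = 2.187 d⁻¹.
After decay, C = 22.90 × e^(−kt) = 22.90 × 0.3087 = 7.070 mg/L.
At the second outfall, C = (183.0·7.070 + 5.700·34.50) / (183.0 + 5.700) = 7.899 mg/L.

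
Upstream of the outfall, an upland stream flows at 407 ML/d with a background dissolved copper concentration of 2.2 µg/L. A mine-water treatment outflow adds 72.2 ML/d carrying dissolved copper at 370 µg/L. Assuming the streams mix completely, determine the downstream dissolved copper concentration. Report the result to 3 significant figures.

57.6 µg/L

Mixed concentration C = ΣQC/ΣQ = (407.0·2.200 + 72.20·370.0) / 479.2 = 27610/479.2 = 57.62 µg/L.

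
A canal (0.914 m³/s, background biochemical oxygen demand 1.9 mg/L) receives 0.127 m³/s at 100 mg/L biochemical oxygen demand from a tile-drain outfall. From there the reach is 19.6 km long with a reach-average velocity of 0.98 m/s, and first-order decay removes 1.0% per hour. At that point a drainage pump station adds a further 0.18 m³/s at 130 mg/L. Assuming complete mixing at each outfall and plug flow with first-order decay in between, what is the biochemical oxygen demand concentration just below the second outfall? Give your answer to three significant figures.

Mixed concentration C = ΣQC/ΣQ = (0.9140·1.900 + 0.1270·100.0) / 1.041 = 14.44/1.041 = 13.87 mg/L; combined flow 1.041 m³/s.
Travel time t = 19.6·1000 / 0.98 = 20000 s = 5.556 h.
1.0%/h lost → k = −ln(1 − 0.01) = 0.01005 h⁻¹.
Applying C = C₀e^(−kt): 13.87 × 0.9457 = 13.11 mg/L.
At the second outfall, C = (1.041·13.11 + 0.1800·130.0) / (1.041 + 0.1800) = 30.35 mg/L.

30.3 mg/L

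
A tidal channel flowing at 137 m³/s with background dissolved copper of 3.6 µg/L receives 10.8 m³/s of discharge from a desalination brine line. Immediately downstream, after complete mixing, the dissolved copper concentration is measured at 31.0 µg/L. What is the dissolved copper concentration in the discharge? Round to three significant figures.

379 µg/L

Mass balance: 137.0·3.600 + 10.80·Cₑ = 147.8·31.00
→ Cₑ = (147.8·31.00 − 137.0·3.600) / 10.80 = 378.6 µg/L.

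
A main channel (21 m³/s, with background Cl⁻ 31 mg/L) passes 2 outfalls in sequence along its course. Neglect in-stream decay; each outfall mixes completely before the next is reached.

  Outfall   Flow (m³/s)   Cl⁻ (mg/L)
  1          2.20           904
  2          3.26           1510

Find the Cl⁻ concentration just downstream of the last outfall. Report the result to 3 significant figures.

286 mg/L

After outfall 1: Q = 21.00 + 2.200 = 23.20 m³/s; C = (21.00·31.00 + 2.200·904.0)/23.20 = 113.8 mg/L.
After outfall 2: Q = 23.20 + 3.260 = 26.46 m³/s; C = (23.20·113.8 + 3.260·1510)/26.46 = 285.8 mg/L.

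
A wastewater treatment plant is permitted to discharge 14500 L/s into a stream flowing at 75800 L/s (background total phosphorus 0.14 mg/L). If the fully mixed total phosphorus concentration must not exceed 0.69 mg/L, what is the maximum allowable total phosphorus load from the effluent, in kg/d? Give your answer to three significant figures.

Mass balance at the limit: 75800·0.1400 + 14500·Cₑ = 90300·0.69 → Cₑ = 3.565 mg/L.
14500 L/s = 14.50 m³/s. Load = 14.50 m³/s × 3.565 g/m³ × 86 400 s/d = 4466 kg/d.

4470 kg/d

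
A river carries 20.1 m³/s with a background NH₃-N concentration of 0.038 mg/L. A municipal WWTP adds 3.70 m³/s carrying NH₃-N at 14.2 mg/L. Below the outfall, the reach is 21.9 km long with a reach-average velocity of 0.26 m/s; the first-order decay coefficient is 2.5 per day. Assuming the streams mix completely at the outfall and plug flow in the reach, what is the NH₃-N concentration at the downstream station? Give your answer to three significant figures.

0.196 mg/L

Flow-weighted average: C = (20.10·0.03800 + 3.700·14.20) / 23.80 = 53.30/23.80 = 2.240 mg/L.
Travel time t = 21.9·1000 / 0.26 = 84230 s = 23.40 h.
After decay, C = 2.240 × e^(−kt) = 2.240 × 0.08740 = 0.1958 mg/L.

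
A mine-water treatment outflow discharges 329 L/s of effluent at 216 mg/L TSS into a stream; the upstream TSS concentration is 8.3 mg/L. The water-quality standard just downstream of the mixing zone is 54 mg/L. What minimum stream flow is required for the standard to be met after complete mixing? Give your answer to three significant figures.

1170 L/s

Set C_mix = 54: (Q·8.300 + 329.0·216.0) / (Q + 329.0) = 54
→ Q = 329.0·(216.0 − 54)/(54 − 8.300) = 1166 L/s.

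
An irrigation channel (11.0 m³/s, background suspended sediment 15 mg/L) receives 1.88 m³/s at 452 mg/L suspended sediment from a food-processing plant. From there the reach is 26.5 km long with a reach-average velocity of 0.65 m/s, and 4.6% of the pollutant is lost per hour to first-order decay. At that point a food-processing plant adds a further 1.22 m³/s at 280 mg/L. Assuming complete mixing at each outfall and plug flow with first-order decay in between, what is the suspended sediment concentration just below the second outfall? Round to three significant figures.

66.4 mg/L

Mass balance: C = (11.00·15.00 + 1.880·452.0) / 12.88 = 1015/12.88 = 78.79 mg/L; combined flow 12.88 m³/s.
Travel time t = 26.5·1000 / 0.65 = 40770 s = 11.32 h.
4.6%/h lost → k = −ln(1 − 0.046) = 0.04709 h⁻¹.
After decay, C = 78.79 × e^(−kt) = 78.79 × 0.5867 = 46.22 mg/L.
Second outfall: C = (12.88·46.22 + 1.220·280.0)/14.10 = 66.45 mg/L.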